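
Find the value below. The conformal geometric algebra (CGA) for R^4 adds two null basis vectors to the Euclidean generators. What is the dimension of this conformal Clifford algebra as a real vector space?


The conformal model of R^4 uses Cl(5,1): the 4 Euclidean generators plus two extra orthogonal generators e+ (e+^2 = +1) and e- (e-^2 = -1), from which the null vectors e0, einf are built.
Number of generators m = 4 + 2 = 6.
dim Cl(p,q) = 2^m = 2^6 = 64


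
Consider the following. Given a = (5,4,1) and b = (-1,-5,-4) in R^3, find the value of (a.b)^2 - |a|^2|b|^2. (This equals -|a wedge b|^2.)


a . b = 5*(-1) + 4*(-5) + 1*(-4)
= -5 + (-20) + (-4) = -29
|a|^2 = 5^2 + 4^2 + 1^2 = 42
|b|^2 = (-1)^2 + (-5)^2 + (-4)^2 = 42
(a.b)^2 = (-29)^2 = 841
|a|^2 * |b|^2 = 42 * 42 = 1764
Result = 841 - 1764 = -923


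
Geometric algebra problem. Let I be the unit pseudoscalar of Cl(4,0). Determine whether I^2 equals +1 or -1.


The pseudoscalar I = e1...e_n (product of all n generators) of Cl(p,q) satisfies I^2 = (-1)^(q + n(n-1)/2).
p = 4, q = 0, n = p + q = 4
n(n-1)/2 = 4 * 3 / 2 = 6
Exponent = q + n(n-1)/2 = 0 + 6 = 6
I^2 = (-1)^6 = +1


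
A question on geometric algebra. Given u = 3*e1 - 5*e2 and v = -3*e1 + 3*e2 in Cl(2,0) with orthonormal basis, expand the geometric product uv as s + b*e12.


Expand: (3*e1 - 5*e2)(-3*e1 + 3*e2)
= 3*(-3)*e1e1 + 3*3*e1e2 + (-5)*(-3)*e2e1 + (-5)*3*e2e2
Using e1^2 = e2^2 = 1, e2e1 = -e1e2:
Scalar part s = 3*(-3) + (-5)*3 = -9 + (-15) = -24
Bivector part b = 3*3 - (-5)*(-3) = 9 - 15 = -6
uv = -24 - 6*e12


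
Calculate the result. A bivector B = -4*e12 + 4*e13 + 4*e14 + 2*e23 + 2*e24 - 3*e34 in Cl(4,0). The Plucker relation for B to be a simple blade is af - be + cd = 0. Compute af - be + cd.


Plucker relation: af - be + cd
a*f = (-4)*(-3) = 12
b*e = 4*2 = 8
c*d = 4*2 = 8
af - be + cd = 12 - 8 + 8
= 12


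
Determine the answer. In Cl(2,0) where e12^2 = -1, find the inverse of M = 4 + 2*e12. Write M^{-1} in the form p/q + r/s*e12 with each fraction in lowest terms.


M = 4 + 2*e12, where e12^2 = -1.
Since M commutes with its reverse ~M = a - b*e12, M * ~M = a^2 - b^2*e12^2 = a^2 + b^2.
So M^{-1} = ~M / (a^2 + b^2) = (a - b*e12)/(a^2 + b^2).
a^2 + b^2 = 16 + 4 = 20
Scalar part = 4/20 = 1/5
Bivector coeff = -2/20 = -1/10
M^{-1} = 1/5 - 1/10*e12


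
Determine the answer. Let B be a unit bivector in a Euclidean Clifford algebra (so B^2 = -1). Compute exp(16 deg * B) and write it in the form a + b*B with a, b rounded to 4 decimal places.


For a unit bivector B with B^2 = -1, the exponential series gives
e^(theta*B) = cos(theta) + sin(theta)*B (the GA analogue of Euler's formula).
theta = 16 degrees = 0.279253 rad
cos(16 deg) = 0.9613
sin(16 deg) = 0.2756
exp(theta*B) = 0.9613 + 0.2756*B


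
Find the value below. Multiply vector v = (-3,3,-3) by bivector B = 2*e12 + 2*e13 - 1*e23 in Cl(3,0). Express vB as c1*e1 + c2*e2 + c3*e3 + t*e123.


vB has grade-1 (vector) and grade-3 (trivector) parts: vB = (v _| B) + (v ^ B).
Vector part <vB>_1:
  e1: -v2*b12 - v3*b13 = -(3)*(2) - (-3)*(2) = 0
  e2: v1*b12 - v3*b23 = (-3)*(2) - (-3)*(-1) = -9
  e3: v1*b13 + v2*b23 = (-3)*(2) + (3)*(-1) = -9
Trivector part <vB>_3:
  e123: v1*b23 - v2*b13 + v3*b12 = (-3)*(-1) - (3)*(2) + (-3)*(2) = -9
vB = 0*e1 - 9*e2 - 9*e3 - 9*e123


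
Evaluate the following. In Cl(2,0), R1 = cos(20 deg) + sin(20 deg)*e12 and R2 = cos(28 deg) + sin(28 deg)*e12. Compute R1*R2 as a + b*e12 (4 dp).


Same-plane rotors commute and their half-angles add:
R1*R2 = cos(a1 + a2) + sin(a1 + a2)*e12.
a1 + a2 = 20 + 28 = 48 deg
cos(48 deg) = 0.6691
sin(48 deg) = 0.7431
R1*R2 = 0.6691 + 0.7431*e12


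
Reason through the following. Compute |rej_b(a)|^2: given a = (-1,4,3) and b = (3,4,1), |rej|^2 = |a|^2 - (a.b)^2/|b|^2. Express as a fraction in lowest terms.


|a|^2 = (-1)^2 + 4^2 + 3^2 = 26
|b|^2 = 3^2 + 4^2 + 1^2 = 26
a . b = (-1)*3 + 4*4 + 3*1 = 16
(a.b)^2 = 16^2 = 256
|rej|^2 = 26 - 256/26
= (676 - 256)/26
= 420/26
In lowest terms: 210/13


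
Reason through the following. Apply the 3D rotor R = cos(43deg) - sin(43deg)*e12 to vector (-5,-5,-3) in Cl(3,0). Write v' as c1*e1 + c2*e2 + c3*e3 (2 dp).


Rotor R = cos(43deg) - sin(43deg)*e12
Rotation angle theta = 2 * 43 = 86 degrees in the e12 plane (e1 -> e2).
The component perpendicular to the plane (e3) is invariant: v'_3 = v3 = -3.00
cos(86deg) = 0.0698, sin(86deg) = 0.9976
v'_1 = v1*cos(theta) - v2*sin(theta) = -5*0.0698 - (-5)*0.9976 = 4.64
v'_2 = v1*sin(theta) + v2*cos(theta) = -5*0.9976 + (-5)*0.0698 = -5.34
v' = 4.64*e1 - 5.34*e2 - 3.00*e3


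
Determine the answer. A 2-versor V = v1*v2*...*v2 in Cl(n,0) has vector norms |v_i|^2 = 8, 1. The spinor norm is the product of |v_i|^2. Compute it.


Spinor norm N(V) = |v1|^2 * |v2|^2 * ... * |v2|^2
= 8 * 1
Running product: 8, 8
N(V) = 8


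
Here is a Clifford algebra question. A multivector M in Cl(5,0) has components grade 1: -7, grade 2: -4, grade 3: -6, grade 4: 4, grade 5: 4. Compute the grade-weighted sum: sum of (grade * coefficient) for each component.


Grade-weighted sum = sum of grade_k * coefficient_k
1*(-7) = -7
2*(-4) = -8
3*(-6) = -18
4*4 = 16
5*4 = 20
Total = -7 + (-8) + (-18) + 16 + 20 = 3


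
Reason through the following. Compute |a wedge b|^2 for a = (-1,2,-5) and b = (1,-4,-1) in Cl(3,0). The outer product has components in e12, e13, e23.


a wedge b = (a1*b2 - a2*b1)*e12 + (a1*b3 - a3*b1)*e13 + (a2*b3 - a3*b2)*e23
e12 coeff: (-1)*(-4) - 2*1 = 4 - 2 = 2
e13 coeff: (-1)*(-1) - (-5)*1 = 1 - (-5) = 6
e23 coeff: 2*(-1) - (-5)*(-4) = -2 - 20 = -22
|a wedge b|^2 = 2^2 + 6^2 + (-22)^2
= 4 + 36 + 484
= 524


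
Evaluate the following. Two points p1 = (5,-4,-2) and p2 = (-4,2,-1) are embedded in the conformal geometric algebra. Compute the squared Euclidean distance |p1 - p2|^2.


p1 - p2 = (9, -6, -1)
|p1 - p2|^2 = 9^2 + (-6)^2 + (-1)^2
= 81 + 36 + 1
= 118


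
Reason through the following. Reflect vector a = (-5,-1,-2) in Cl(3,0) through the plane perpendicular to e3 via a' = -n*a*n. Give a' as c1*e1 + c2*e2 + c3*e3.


Reflection formula: a' = -n*a*n, with n = e3 (unit vector, n^2 = 1).
For reflection through hyperplane perp to e3:
The component along e3 flips sign, others stay.
a = (-5, -1, -2)
a' = (-5, -1, 2)
a' = -5*e1 - 1*e2 + 2*e3


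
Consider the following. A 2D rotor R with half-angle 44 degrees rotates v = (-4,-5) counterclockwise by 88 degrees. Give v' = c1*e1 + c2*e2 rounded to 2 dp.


Rotor R = cos(44deg) - sin(44deg)*e12
Rotation angle theta = 2 * 44 = 88 degrees
v' = R*v*~R rotates v by theta.
cos(88deg) = 0.0349, sin(88deg) = 0.9994
v'_1 = -4*cos(88deg) - (-5)*sin(88deg)
= -4*0.0349 - (-5)*0.9994
= 4.86
v'_2 = -4*sin(88deg) + (-5)*cos(88deg)
= -4*0.9994 + (-5)*0.0349
= -4.17
v' = 4.86*e1 - 4.17*e2


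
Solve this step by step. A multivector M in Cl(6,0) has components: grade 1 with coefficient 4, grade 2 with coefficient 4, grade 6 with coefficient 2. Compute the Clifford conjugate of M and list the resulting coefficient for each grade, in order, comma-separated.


Clifford conjugate sign for grade k: (-1)^(k(k+1)/2)
Grade 1: (-1)^(1*2/2) = (-1)^1 = -1, coeff 4 -> -4
Grade 2: (-1)^(2*3/2) = (-1)^3 = -1, coeff 4 -> -4
Grade 6: (-1)^(6*7/2) = (-1)^21 = -1, coeff 2 -> -2
Conjugated coefficients: -4, -4, -2


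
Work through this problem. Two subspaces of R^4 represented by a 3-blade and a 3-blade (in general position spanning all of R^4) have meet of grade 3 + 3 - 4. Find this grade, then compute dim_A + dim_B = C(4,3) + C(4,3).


Meet grade = grade(A) + grade(B) - n
= 3 + 3 - 4 = 2
C(4,3) = 4
C(4,3) = 4
dim_A + dim_B = 4 + 4 = 8


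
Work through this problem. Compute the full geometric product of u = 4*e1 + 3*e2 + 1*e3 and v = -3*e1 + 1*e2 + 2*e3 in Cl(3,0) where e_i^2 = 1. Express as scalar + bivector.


In Cl(3,0): e_i^2 = 1, e_ie_j = -e_je_i for i != j.
Scalar part = u . v = 4*(-3) + 3*1 + 1*2
= -12 + 3 + 2 = -7
e12 coeff = 4*1 - 3*(-3) = 4 - (-9) = 13
e13 coeff = 4*2 - 1*(-3) = 8 - (-3) = 11
e23 coeff = 3*2 - 1*1 = 6 - 1 = 5
uv = -7 + 13*e12 + 11*e13 + 5*e23


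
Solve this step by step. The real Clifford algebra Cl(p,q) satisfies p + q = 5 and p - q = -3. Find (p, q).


We need p + q = 5 and p - q = -3.
Adding: 2p = 5 + (-3) = 2, so p = 1.
Then q = 5 - 1 = 4.
(p, q) = (1, 4)


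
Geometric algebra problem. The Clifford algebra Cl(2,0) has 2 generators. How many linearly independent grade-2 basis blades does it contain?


Number of grade-k basis blades in Cl(p,q) with n = p + q is C(n, k).
n = 2 + 0 = 2
C(2, 2) = 2! / (2! * 0!)
= 2 / (2 * 1)
= 1


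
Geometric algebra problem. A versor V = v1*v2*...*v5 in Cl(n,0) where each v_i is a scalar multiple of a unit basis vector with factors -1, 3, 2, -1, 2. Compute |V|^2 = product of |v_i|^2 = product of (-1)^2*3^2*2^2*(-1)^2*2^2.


Each vector v_i has |v_i|^2 = s_i^2
Squared scales: (-1)^2 = 1, 3^2 = 9, 2^2 = 4, (-1)^2 = 1, 2^2 = 4
|V|^2 = 1 * 9 * 4 * 1 * 4
= 144


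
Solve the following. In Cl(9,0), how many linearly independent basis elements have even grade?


Even subalgebra dimension = 2^(n-1)
n = 9 + 0 = 9
2^(9 - 1) = 2^8 = 256
Verification: sum of C(9,k) for even k = 1 + 36 + 126 + 84 + 9 = 256
Result = 256


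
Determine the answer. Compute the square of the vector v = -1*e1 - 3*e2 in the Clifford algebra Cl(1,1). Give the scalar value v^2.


v^2 = sum of c_i^2 * e_i^2
Positive signature terms (e_i^2 = +1): (-1)^2 = 1
Negative signature terms (e_j^2 = -1): (-3)^2 = 9
v^2 = 1 - 9 = -8


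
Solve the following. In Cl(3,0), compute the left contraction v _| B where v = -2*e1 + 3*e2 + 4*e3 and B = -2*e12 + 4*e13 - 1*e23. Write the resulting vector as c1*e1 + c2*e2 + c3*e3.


Left contraction v _| B = <vB>_1 (grade-1 part of the geometric product vB).
Using e1_|e12 = e2, e2_|e12 = -e1, e1_|e13 = e3, e3_|e13 = -e1, e2_|e23 = e3, e3_|e23 = -e2:
e1 coeff: -v2*b12 - v3*b13 = -(3)*(-2) - (4)*(4) = -10
e2 coeff: v1*b12 - v3*b23 = (-2)*(-2) - (4)*(-1) = 8
e3 coeff: v1*b13 + v2*b23 = (-2)*(4) + (3)*(-1) = -11
v _| B = -10*e1 + 8*e2 - 11*e3


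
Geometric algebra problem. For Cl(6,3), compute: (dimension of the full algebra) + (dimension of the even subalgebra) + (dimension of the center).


n = 6 + 3 = 9
Total dim = 2^9 = 512
Even subalgebra dim = 2^8 = 256
n is odd, so center dim = 2
Sum = 512 + 256 + 2 = 770


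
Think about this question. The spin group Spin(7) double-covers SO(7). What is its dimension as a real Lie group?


Spin(n) double-covers SO(n); both have Lie algebra so(n) of dimension n(n-1)/2.
n = 7
n(n-1) = 7 * 6 = 42
dim Spin(7) = 42/2 = 21


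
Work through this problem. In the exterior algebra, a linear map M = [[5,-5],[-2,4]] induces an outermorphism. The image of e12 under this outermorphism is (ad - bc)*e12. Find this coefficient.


The outermorphism of a linear map f sends e1^e2 to f(e1)^f(e2).
f(e1) = 5*e1 - 2*e2
f(e2) = -5*e1 + 4*e2
f(e1) ^ f(e2) = (5*e1 - 2*e2) ^ (-5*e1 + 4*e2)
= 5*4*e12 + (-2)*(-5)*e21
= (20 - 10)*e12
= 10*e12
Coefficient = 10


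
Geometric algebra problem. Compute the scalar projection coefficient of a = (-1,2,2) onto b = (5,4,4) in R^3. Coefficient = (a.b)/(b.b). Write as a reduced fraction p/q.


Projection coefficient = (a . b) / (b . b)
a . b = (-1)*5 + 2*4 + 2*4
= -5 + 8 + 8 = 11
b . b = 5^2 + 4^2 + 4^2
= 25 + 16 + 16 = 57
Coefficient = 11/57
In lowest terms: 11/57


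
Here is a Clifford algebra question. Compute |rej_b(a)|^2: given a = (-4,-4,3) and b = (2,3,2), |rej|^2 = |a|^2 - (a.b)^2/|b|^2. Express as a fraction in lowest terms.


|a|^2 = (-4)^2 + (-4)^2 + 3^2 = 41
|b|^2 = 2^2 + 3^2 + 2^2 = 17
a . b = (-4)*2 + (-4)*3 + 3*2 = -14
(a.b)^2 = (-14)^2 = 196
|rej|^2 = 41 - 196/17
= (697 - 196)/17
= 501/17
In lowest terms: 501/17


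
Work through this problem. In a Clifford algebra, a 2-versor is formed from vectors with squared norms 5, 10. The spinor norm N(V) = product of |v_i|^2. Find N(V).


Spinor norm N(V) = |v1|^2 * |v2|^2 * ... * |v2|^2
= 5 * 10
Running product: 5, 50
N(V) = 50


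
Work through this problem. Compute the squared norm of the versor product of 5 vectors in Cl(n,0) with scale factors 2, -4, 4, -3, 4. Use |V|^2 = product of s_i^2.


Each vector v_i has |v_i|^2 = s_i^2
Squared scales: 2^2 = 4, (-4)^2 = 16, 4^2 = 16, (-3)^2 = 9, 4^2 = 16
|V|^2 = 4 * 16 * 16 * 9 * 16
= 147456


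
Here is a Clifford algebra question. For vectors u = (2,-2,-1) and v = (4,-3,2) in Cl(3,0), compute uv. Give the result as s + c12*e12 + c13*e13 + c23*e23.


In Cl(3,0): e_i^2 = 1, e_ie_j = -e_je_i for i != j.
Scalar part = u . v = 2*4 + (-2)*(-3) + (-1)*2
= 8 + 6 + (-2) = 12
e12 coeff = 2*(-3) - (-2)*4 = -6 - (-8) = 2
e13 coeff = 2*2 - (-1)*4 = 4 - (-4) = 8
e23 coeff = (-2)*2 - (-1)*(-3) = -4 - 3 = -7
uv = 12 + 2*e12 + 8*e13 - 7*e23


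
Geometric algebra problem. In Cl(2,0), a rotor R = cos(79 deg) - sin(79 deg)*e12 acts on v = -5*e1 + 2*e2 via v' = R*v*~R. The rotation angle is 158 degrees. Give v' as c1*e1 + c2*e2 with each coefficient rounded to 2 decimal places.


Rotor R = cos(79deg) - sin(79deg)*e12
Rotation angle theta = 2 * 79 = 158 degrees
v' = R*v*~R rotates v by theta.
cos(158deg) = -0.9272, sin(158deg) = 0.3746
v'_1 = -5*cos(158deg) - 2*sin(158deg)
= -5*(-0.9272) - 2*0.3746
= 3.89
v'_2 = -5*sin(158deg) + 2*cos(158deg)
= -5*0.3746 + 2*(-0.9272)
= -3.73
v' = 3.89*e1 - 3.73*e2


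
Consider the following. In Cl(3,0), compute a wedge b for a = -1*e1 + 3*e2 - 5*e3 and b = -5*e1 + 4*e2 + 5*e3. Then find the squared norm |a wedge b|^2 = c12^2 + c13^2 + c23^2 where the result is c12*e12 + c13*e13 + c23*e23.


a wedge b = (a1*b2 - a2*b1)*e12 + (a1*b3 - a3*b1)*e13 + (a2*b3 - a3*b2)*e23
e12 coeff: (-1)*4 - 3*(-5) = -4 - (-15) = 11
e13 coeff: (-1)*5 - (-5)*(-5) = -5 - 25 = -30
e23 coeff: 3*5 - (-5)*4 = 15 - (-20) = 35
|a wedge b|^2 = 11^2 + (-30)^2 + 35^2
= 121 + 900 + 1225
= 2246


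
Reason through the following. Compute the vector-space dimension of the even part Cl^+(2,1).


Even subalgebra dimension = 2^(n-1)
n = 2 + 1 = 3
2^(3 - 1) = 2^2 = 4
Verification: sum of C(3,k) for even k = 1 + 3 = 4
Result = 4


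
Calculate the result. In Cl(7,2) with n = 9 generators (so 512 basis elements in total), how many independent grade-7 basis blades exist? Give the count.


Number of grade-k basis blades in Cl(p,q) with n = p + q is C(n, k).
n = 7 + 2 = 9
C(9, 7) = 9! / (7! * 2!)
= 362880 / (5040 * 2)
= 36


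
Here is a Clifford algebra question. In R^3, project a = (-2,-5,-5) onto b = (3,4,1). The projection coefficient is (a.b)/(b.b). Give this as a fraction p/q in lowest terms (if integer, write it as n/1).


Projection coefficient = (a . b) / (b . b)
a . b = (-2)*3 + (-5)*4 + (-5)*1
= -6 + (-20) + (-5) = -31
b . b = 3^2 + 4^2 + 1^2
= 9 + 16 + 1 = 26
Coefficient = -31/26
In lowest terms: -31/26


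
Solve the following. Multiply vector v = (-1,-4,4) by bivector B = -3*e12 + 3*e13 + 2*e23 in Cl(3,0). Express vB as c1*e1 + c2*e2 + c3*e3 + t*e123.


vB has grade-1 (vector) and grade-3 (trivector) parts: vB = (v _| B) + (v ^ B).
Vector part <vB>_1:
  e1: -v2*b12 - v3*b13 = -(-4)*(-3) - (4)*(3) = -24
  e2: v1*b12 - v3*b23 = (-1)*(-3) - (4)*(2) = -5
  e3: v1*b13 + v2*b23 = (-1)*(3) + (-4)*(2) = -11
Trivector part <vB>_3:
  e123: v1*b23 - v2*b13 + v3*b12 = (-1)*(2) - (-4)*(3) + (4)*(-3) = -2
vB = -24*e1 - 5*e2 - 11*e3 - 2*e123


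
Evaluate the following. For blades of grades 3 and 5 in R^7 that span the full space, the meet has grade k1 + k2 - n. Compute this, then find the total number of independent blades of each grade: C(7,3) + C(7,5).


Meet grade = grade(A) + grade(B) - n
= 3 + 5 - 7 = 1
C(7,3) = 35
C(7,5) = 21
dim_A + dim_B = 35 + 21 = 56


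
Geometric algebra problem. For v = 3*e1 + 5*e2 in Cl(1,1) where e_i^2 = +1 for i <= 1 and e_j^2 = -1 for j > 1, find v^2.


v^2 = sum of c_i^2 * e_i^2
Positive signature terms (e_i^2 = +1): 3^2 = 9
Negative signature terms (e_j^2 = -1): 5^2 = 25
v^2 = 9 - 25 = -16


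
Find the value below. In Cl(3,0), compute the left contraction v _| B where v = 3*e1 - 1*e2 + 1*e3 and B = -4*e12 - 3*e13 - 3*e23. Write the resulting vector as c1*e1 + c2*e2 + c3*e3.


Left contraction v _| B = <vB>_1 (grade-1 part of the geometric product vB).
Using e1_|e12 = e2, e2_|e12 = -e1, e1_|e13 = e3, e3_|e13 = -e1, e2_|e23 = e3, e3_|e23 = -e2:
e1 coeff: -v2*b12 - v3*b13 = -(-1)*(-4) - (1)*(-3) = -1
e2 coeff: v1*b12 - v3*b23 = (3)*(-4) - (1)*(-3) = -9
e3 coeff: v1*b13 + v2*b23 = (3)*(-3) + (-1)*(-3) = -6
v _| B = -1*e1 - 9*e2 - 6*e3


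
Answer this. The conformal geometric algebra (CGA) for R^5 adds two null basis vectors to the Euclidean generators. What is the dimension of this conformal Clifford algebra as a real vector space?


The conformal model of R^5 uses Cl(6,1): the 5 Euclidean generators plus two extra orthogonal generators e+ (e+^2 = +1) and e- (e-^2 = -1), from which the null vectors e0, einf are built.
Number of generators m = 5 + 2 = 7.
dim Cl(p,q) = 2^m = 2^7 = 128


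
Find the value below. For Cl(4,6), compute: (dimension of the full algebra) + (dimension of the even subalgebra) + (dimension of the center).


n = 4 + 6 = 10
Total dim = 2^10 = 1024
Even subalgebra dim = 2^9 = 512
n is even, so center dim = 1
Sum = 1024 + 512 + 1 = 1537


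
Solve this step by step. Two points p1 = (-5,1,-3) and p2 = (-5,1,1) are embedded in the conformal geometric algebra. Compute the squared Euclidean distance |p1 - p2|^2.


p1 - p2 = (0, 0, -4)
|p1 - p2|^2 = 0^2 + 0^2 + (-4)^2
= 0 + 0 + 16
= 16


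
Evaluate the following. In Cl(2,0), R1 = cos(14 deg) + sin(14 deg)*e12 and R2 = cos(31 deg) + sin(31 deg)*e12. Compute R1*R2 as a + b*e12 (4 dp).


Same-plane rotors commute and their half-angles add:
R1*R2 = cos(a1 + a2) + sin(a1 + a2)*e12.
a1 + a2 = 14 + 31 = 45 deg
cos(45 deg) = 0.7071
sin(45 deg) = 0.7071
R1*R2 = 0.7071 + 0.7071*e12


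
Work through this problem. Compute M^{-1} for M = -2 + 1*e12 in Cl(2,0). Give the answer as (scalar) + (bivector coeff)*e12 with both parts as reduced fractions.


M = -2 + 1*e12, where e12^2 = -1.
Since M commutes with its reverse ~M = a - b*e12, M * ~M = a^2 - b^2*e12^2 = a^2 + b^2.
So M^{-1} = ~M / (a^2 + b^2) = (a - b*e12)/(a^2 + b^2).
a^2 + b^2 = 4 + 1 = 5
Scalar part = -2/5 = -2/5
Bivector coeff = -1/5 = -1/5
M^{-1} = -2/5 - 1/5*e12


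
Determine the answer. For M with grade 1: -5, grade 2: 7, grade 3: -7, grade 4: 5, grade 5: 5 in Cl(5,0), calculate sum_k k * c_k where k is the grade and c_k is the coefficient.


Grade-weighted sum = sum of grade_k * coefficient_k
1*(-5) = -5
2*7 = 14
3*(-7) = -21
4*5 = 20
5*5 = 25
Total = -5 + 14 + (-21) + 20 + 25 = 33


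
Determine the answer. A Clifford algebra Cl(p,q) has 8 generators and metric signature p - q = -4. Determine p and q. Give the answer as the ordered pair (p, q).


We need p + q = 8 and p - q = -4.
Adding: 2p = 8 + (-4) = 4, so p = 2.
Then q = 8 - 2 = 6.
(p, q) = (2, 6)


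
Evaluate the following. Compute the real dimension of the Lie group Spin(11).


Spin(n) double-covers SO(n); both have Lie algebra so(n) of dimension n(n-1)/2.
n = 11
n(n-1) = 11 * 10 = 110
dim Spin(11) = 110/2 = 55


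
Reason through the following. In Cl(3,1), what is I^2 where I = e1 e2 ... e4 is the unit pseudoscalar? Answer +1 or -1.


The pseudoscalar I = e1...e_n (product of all n generators) of Cl(p,q) satisfies I^2 = (-1)^(q + n(n-1)/2).
p = 3, q = 1, n = p + q = 4
n(n-1)/2 = 4 * 3 / 2 = 6
Exponent = q + n(n-1)/2 = 1 + 6 = 7
I^2 = (-1)^7 = -1


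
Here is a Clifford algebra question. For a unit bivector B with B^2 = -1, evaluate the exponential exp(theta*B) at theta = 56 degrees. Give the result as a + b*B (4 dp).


For a unit bivector B with B^2 = -1, the exponential series gives
e^(theta*B) = cos(theta) + sin(theta)*B (the GA analogue of Euler's formula).
theta = 56 degrees = 0.977384 rad
cos(56 deg) = 0.5592
sin(56 deg) = 0.8290
exp(theta*B) = 0.5592 + 0.8290*B


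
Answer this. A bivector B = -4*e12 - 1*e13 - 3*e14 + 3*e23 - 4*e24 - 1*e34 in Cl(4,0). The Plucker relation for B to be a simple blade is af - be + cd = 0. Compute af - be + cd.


Plucker relation: af - be + cd
a*f = (-4)*(-1) = 4
b*e = (-1)*(-4) = 4
c*d = (-3)*3 = -9
af - be + cd = 4 - 4 + (-9)
= -9


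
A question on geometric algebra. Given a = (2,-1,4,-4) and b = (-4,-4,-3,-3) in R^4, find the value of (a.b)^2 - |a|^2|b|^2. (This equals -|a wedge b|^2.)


a . b = 2*(-4) + (-1)*(-4) + 4*(-3) + (-4)*(-3)
= -8 + 4 + (-12) + 12 = -4
|a|^2 = 2^2 + (-1)^2 + 4^2 + (-4)^2 = 37
|b|^2 = (-4)^2 + (-4)^2 + (-3)^2 + (-3)^2 = 50
(a.b)^2 = (-4)^2 = 16
|a|^2 * |b|^2 = 37 * 50 = 1850
Result = 16 - 1850 = -1834


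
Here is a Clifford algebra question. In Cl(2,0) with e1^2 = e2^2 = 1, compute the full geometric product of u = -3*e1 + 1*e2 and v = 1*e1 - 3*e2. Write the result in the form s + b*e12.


Expand: (-3*e1 + 1*e2)(1*e1 - 3*e2)
= (-3)*1*e1e1 + (-3)*(-3)*e1e2 + 1*1*e2e1 + 1*(-3)*e2e2
Using e1^2 = e2^2 = 1, e2e1 = -e1e2:
Scalar part s = (-3)*1 + 1*(-3) = -3 + (-3) = -6
Bivector part b = (-3)*(-3) - 1*1 = 9 - 1 = 8
uv = -6 + 8*e12


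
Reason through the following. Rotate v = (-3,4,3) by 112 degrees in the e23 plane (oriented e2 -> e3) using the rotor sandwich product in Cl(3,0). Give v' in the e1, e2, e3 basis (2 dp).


Rotor R = cos(56deg) - sin(56deg)*e23
Rotation angle theta = 2 * 56 = 112 degrees in the e23 plane (e2 -> e3).
The component perpendicular to the plane (e1) is invariant: v'_1 = v1 = -3.00
cos(112deg) = -0.3746, sin(112deg) = 0.9272
v'_2 = v2*cos(theta) - v3*sin(theta) = 4*(-0.3746) - 3*0.9272 = -4.28
v'_3 = v2*sin(theta) + v3*cos(theta) = 4*0.9272 + 3*(-0.3746) = 2.58
v' = -3.00*e1 - 4.28*e2 + 2.58*e3


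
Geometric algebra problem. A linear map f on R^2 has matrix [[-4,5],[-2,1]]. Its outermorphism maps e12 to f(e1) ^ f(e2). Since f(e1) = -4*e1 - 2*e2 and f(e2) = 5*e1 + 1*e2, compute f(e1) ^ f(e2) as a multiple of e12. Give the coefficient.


The outermorphism of a linear map f sends e1^e2 to f(e1)^f(e2).
f(e1) = -4*e1 - 2*e2
f(e2) = 5*e1 + 1*e2
f(e1) ^ f(e2) = (-4*e1 - 2*e2) ^ (5*e1 + 1*e2)
= (-4)*1*e12 + (-2)*5*e21
= (-4 - (-10))*e12
= 6*e12
Coefficient = 6


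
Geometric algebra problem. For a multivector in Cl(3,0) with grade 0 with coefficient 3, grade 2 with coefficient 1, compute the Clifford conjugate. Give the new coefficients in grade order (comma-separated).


Clifford conjugate sign for grade k: (-1)^(k(k+1)/2)
Grade 0: (-1)^(0*1/2) = (-1)^0 = 1, coeff 3 -> 3
Grade 2: (-1)^(2*3/2) = (-1)^3 = -1, coeff 1 -> -1
Conjugated coefficients: 3, -1


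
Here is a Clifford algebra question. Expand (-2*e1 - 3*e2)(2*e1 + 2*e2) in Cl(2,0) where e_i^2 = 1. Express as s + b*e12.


Expand: (-2*e1 - 3*e2)(2*e1 + 2*e2)
= (-2)*2*e1e1 + (-2)*2*e1e2 + (-3)*2*e2e1 + (-3)*2*e2e2
Using e1^2 = e2^2 = 1, e2e1 = -e1e2:
Scalar part s = (-2)*2 + (-3)*2 = -4 + (-6) = -10
Bivector part b = (-2)*2 - (-3)*2 = -4 - (-6) = 2
uv = -10 + 2*e12


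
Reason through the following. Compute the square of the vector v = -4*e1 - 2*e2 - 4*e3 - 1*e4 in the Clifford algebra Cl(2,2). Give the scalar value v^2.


v^2 = sum of c_i^2 * e_i^2
Positive signature terms (e_i^2 = +1): (-4)^2 + (-2)^2 = 20
Negative signature terms (e_j^2 = -1): (-4)^2 + (-1)^2 = 17
v^2 = 20 - 17 = 3


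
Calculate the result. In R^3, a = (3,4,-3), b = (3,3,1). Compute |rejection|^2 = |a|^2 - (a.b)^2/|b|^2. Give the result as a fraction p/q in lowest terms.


|a|^2 = 3^2 + 4^2 + (-3)^2 = 34
|b|^2 = 3^2 + 3^2 + 1^2 = 19
a . b = 3*3 + 4*3 + (-3)*1 = 18
(a.b)^2 = 18^2 = 324
|rej|^2 = 34 - 324/19
= (646 - 324)/19
= 322/19
In lowest terms: 322/19


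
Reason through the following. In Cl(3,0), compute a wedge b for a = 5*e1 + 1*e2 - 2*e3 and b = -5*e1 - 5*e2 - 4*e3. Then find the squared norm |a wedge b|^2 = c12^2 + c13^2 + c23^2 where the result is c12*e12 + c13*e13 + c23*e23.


a wedge b = (a1*b2 - a2*b1)*e12 + (a1*b3 - a3*b1)*e13 + (a2*b3 - a3*b2)*e23
e12 coeff: 5*(-5) - 1*(-5) = -25 - (-5) = -20
e13 coeff: 5*(-4) - (-2)*(-5) = -20 - 10 = -30
e23 coeff: 1*(-4) - (-2)*(-5) = -4 - 10 = -14
|a wedge b|^2 = (-20)^2 + (-30)^2 + (-14)^2
= 400 + 900 + 196
= 1496


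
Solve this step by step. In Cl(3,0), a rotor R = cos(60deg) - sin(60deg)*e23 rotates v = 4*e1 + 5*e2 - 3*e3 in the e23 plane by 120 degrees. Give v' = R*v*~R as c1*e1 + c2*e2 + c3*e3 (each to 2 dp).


Rotor R = cos(60deg) - sin(60deg)*e23
Rotation angle theta = 2 * 60 = 120 degrees in the e23 plane (e2 -> e3).
The component perpendicular to the plane (e1) is invariant: v'_1 = v1 = 4.00
cos(120deg) = -0.5000, sin(120deg) = 0.8660
v'_2 = v2*cos(theta) - v3*sin(theta) = 5*(-0.5000) - (-3)*0.8660 = 0.10
v'_3 = v2*sin(theta) + v3*cos(theta) = 5*0.8660 + (-3)*(-0.5000) = 5.83
v' = 4.00*e1 + 0.10*e2 + 5.83*e3


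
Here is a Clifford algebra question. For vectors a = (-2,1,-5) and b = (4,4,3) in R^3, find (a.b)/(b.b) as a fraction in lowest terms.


Projection coefficient = (a . b) / (b . b)
a . b = (-2)*4 + 1*4 + (-5)*3
= -8 + 4 + (-15) = -19
b . b = 4^2 + 4^2 + 3^2
= 16 + 16 + 9 = 41
Coefficient = -19/41
In lowest terms: -19/41


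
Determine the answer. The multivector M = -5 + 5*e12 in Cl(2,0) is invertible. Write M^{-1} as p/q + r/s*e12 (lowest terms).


M = -5 + 5*e12, where e12^2 = -1.
Since M commutes with its reverse ~M = a - b*e12, M * ~M = a^2 - b^2*e12^2 = a^2 + b^2.
So M^{-1} = ~M / (a^2 + b^2) = (a - b*e12)/(a^2 + b^2).
a^2 + b^2 = 25 + 25 = 50
Scalar part = -5/50 = -1/10
Bivector coeff = -5/50 = -1/10
M^{-1} = -1/10 - 1/10*e12


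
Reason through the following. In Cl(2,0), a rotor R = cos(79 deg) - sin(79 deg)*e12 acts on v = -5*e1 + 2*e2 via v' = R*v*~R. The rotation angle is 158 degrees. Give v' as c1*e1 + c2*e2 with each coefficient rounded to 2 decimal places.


Rotor R = cos(79deg) - sin(79deg)*e12
Rotation angle theta = 2 * 79 = 158 degrees
v' = R*v*~R rotates v by theta.
cos(158deg) = -0.9272, sin(158deg) = 0.3746
v'_1 = -5*cos(158deg) - 2*sin(158deg)
= -5*(-0.9272) - 2*0.3746
= 3.89
v'_2 = -5*sin(158deg) + 2*cos(158deg)
= -5*0.3746 + 2*(-0.9272)
= -3.73
v' = 3.89*e1 - 3.73*e2


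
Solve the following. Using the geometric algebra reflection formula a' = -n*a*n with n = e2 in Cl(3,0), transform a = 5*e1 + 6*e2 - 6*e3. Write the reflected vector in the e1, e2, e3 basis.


Reflection formula: a' = -n*a*n, with n = e2 (unit vector, n^2 = 1).
For reflection through hyperplane perp to e2:
The component along e2 flips sign, others stay.
a = (5, 6, -6)
a' = (5, -6, -6)
a' = 5*e1 - 6*e2 - 6*e3


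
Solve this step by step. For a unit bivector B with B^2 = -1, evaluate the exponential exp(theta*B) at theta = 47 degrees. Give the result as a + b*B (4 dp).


For a unit bivector B with B^2 = -1, the exponential series gives
e^(theta*B) = cos(theta) + sin(theta)*B (the GA analogue of Euler's formula).
theta = 47 degrees = 0.820305 rad
cos(47 deg) = 0.6820
sin(47 deg) = 0.7314
exp(theta*B) = 0.6820 + 0.7314*B


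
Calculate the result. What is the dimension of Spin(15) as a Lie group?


Spin(n) double-covers SO(n); both have Lie algebra so(n) of dimension n(n-1)/2.
n = 15
n(n-1) = 15 * 14 = 210
dim Spin(15) = 210/2 = 105


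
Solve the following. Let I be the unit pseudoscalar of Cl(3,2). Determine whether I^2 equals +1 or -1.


The pseudoscalar I = e1...e_n (product of all n generators) of Cl(p,q) satisfies I^2 = (-1)^(q + n(n-1)/2).
p = 3, q = 2, n = p + q = 5
n(n-1)/2 = 5 * 4 / 2 = 10
Exponent = q + n(n-1)/2 = 2 + 10 = 12
I^2 = (-1)^12 = +1


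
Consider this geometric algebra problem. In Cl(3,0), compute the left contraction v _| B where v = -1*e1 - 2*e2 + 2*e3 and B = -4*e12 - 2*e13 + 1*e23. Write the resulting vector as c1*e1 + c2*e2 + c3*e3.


Left contraction v _| B = <vB>_1 (grade-1 part of the geometric product vB).
Using e1_|e12 = e2, e2_|e12 = -e1, e1_|e13 = e3, e3_|e13 = -e1, e2_|e23 = e3, e3_|e23 = -e2:
e1 coeff: -v2*b12 - v3*b13 = -(-2)*(-4) - (2)*(-2) = -4
e2 coeff: v1*b12 - v3*b23 = (-1)*(-4) - (2)*(1) = 2
e3 coeff: v1*b13 + v2*b23 = (-1)*(-2) + (-2)*(1) = 0
v _| B = -4*e1 + 2*e2 + 0*e3


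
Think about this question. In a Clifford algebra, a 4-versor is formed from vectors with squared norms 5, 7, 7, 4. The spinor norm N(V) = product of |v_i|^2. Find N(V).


Spinor norm N(V) = |v1|^2 * |v2|^2 * ... * |v4|^2
= 5 * 7 * 7 * 4
Running product: 5, 35, 245, 980
N(V) = 980


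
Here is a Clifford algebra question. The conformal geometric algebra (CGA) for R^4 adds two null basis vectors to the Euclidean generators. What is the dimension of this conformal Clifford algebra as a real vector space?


The conformal model of R^4 uses Cl(5,1): the 4 Euclidean generators plus two extra orthogonal generators e+ (e+^2 = +1) and e- (e-^2 = -1), from which the null vectors e0, einf are built.
Number of generators m = 4 + 2 = 6.
dim Cl(p,q) = 2^m = 2^6 = 64


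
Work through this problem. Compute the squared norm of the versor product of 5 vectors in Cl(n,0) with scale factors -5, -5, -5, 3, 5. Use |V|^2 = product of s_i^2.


Each vector v_i has |v_i|^2 = s_i^2
Squared scales: (-5)^2 = 25, (-5)^2 = 25, (-5)^2 = 25, 3^2 = 9, 5^2 = 25
|V|^2 = 25 * 25 * 25 * 9 * 25
= 3515625


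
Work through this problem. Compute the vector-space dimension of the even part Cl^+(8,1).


Even subalgebra dimension = 2^(n-1)
n = 8 + 1 = 9
2^(9 - 1) = 2^8 = 256
Verification: sum of C(9,k) for even k = 1 + 36 + 126 + 84 + 9 = 256
Result = 256


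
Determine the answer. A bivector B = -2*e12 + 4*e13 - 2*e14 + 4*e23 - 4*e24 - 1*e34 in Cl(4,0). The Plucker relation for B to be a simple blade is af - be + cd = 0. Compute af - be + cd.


Plucker relation: af - be + cd
a*f = (-2)*(-1) = 2
b*e = 4*(-4) = -16
c*d = (-2)*4 = -8
af - be + cd = 2 - (-16) + (-8)
= 10


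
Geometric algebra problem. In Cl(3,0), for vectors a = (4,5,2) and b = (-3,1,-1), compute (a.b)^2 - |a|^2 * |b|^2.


a . b = 4*(-3) + 5*1 + 2*(-1)
= -12 + 5 + (-2) = -9
|a|^2 = 4^2 + 5^2 + 2^2 = 45
|b|^2 = (-3)^2 + 1^2 + (-1)^2 = 11
(a.b)^2 = (-9)^2 = 81
|a|^2 * |b|^2 = 45 * 11 = 495
Result = 81 - 495 = -414


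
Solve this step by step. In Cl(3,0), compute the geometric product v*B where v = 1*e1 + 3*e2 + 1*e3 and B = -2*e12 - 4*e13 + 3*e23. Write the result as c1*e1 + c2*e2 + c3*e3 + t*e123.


vB has grade-1 (vector) and grade-3 (trivector) parts: vB = (v _| B) + (v ^ B).
Vector part <vB>_1:
  e1: -v2*b12 - v3*b13 = -(3)*(-2) - (1)*(-4) = 10
  e2: v1*b12 - v3*b23 = (1)*(-2) - (1)*(3) = -5
  e3: v1*b13 + v2*b23 = (1)*(-4) + (3)*(3) = 5
Trivector part <vB>_3:
  e123: v1*b23 - v2*b13 + v3*b12 = (1)*(3) - (3)*(-4) + (1)*(-2) = 13
vB = 10*e1 - 5*e2 + 5*e3 + 13*e123


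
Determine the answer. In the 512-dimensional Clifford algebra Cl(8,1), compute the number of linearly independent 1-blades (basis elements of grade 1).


Number of grade-k basis blades in Cl(p,q) with n = p + q is C(n, k).
n = 8 + 1 = 9
C(9, 1) = 9! / (1! * 8!)
= 362880 / (1 * 40320)
= 9


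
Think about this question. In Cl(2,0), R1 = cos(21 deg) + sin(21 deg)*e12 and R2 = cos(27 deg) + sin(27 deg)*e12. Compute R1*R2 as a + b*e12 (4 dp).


Same-plane rotors commute and their half-angles add:
R1*R2 = cos(a1 + a2) + sin(a1 + a2)*e12.
a1 + a2 = 21 + 27 = 48 deg
cos(48 deg) = 0.6691
sin(48 deg) = 0.7431
R1*R2 = 0.6691 + 0.7431*e12


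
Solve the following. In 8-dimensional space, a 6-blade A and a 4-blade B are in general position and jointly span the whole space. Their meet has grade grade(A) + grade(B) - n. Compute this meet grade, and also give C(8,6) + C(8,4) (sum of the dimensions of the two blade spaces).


Meet grade = grade(A) + grade(B) - n
= 6 + 4 - 8 = 2
C(8,6) = 28
C(8,4) = 70
dim_A + dim_B = 28 + 70 = 98


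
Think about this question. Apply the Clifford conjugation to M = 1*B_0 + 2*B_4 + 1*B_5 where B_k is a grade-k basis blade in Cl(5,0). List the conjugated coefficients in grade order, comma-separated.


Clifford conjugate sign for grade k: (-1)^(k(k+1)/2)
Grade 0: (-1)^(0*1/2) = (-1)^0 = 1, coeff 1 -> 1
Grade 4: (-1)^(4*5/2) = (-1)^10 = 1, coeff 2 -> 2
Grade 5: (-1)^(5*6/2) = (-1)^15 = -1, coeff 1 -> -1
Conjugated coefficients: 1, 2, -1


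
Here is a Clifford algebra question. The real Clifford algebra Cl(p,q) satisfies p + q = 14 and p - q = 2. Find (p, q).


We need p + q = 14 and p - q = 2.
Adding: 2p = 14 + 2 = 16, so p = 8.
Then q = 14 - 8 = 6.
(p, q) = (8, 6)


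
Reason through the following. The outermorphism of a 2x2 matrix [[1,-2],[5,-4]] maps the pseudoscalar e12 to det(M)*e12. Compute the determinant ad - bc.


The outermorphism of a linear map f sends e1^e2 to f(e1)^f(e2).
f(e1) = 1*e1 + 5*e2
f(e2) = -2*e1 - 4*e2
f(e1) ^ f(e2) = (1*e1 + 5*e2) ^ (-2*e1 - 4*e2)
= 1*(-4)*e12 + 5*(-2)*e21
= (-4 - (-10))*e12
= 6*e12
Coefficient = 6


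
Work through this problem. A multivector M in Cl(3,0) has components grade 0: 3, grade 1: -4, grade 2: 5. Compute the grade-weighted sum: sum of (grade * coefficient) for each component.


Grade-weighted sum = sum of grade_k * coefficient_k
0*3 = 0
1*(-4) = -4
2*5 = 10
Total = 0 + (-4) + 10 = 6


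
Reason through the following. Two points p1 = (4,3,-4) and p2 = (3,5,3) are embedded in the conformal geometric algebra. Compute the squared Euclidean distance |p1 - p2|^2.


p1 - p2 = (1, -2, -7)
|p1 - p2|^2 = 1^2 + (-2)^2 + (-7)^2
= 1 + 4 + 49
= 54


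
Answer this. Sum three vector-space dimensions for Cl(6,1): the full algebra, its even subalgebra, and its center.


n = 6 + 1 = 7
Total dim = 2^7 = 128
Even subalgebra dim = 2^6 = 64
n is odd, so center dim = 2
Sum = 128 + 64 + 2 = 194


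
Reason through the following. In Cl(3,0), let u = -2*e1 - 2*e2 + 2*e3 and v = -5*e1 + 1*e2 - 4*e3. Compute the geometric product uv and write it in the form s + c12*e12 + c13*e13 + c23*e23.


In Cl(3,0): e_i^2 = 1, e_ie_j = -e_je_i for i != j.
Scalar part = u . v = (-2)*(-5) + (-2)*1 + 2*(-4)
= 10 + (-2) + (-8) = 0
e12 coeff = (-2)*1 - (-2)*(-5) = -2 - 10 = -12
e13 coeff = (-2)*(-4) - 2*(-5) = 8 - (-10) = 18
e23 coeff = (-2)*(-4) - 2*1 = 8 - 2 = 6
uv = 0 - 12*e12 + 18*e13 + 6*e23


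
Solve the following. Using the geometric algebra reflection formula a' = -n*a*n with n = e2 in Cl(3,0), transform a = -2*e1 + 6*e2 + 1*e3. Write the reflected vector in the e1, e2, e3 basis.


Reflection formula: a' = -n*a*n, with n = e2 (unit vector, n^2 = 1).
For reflection through hyperplane perp to e2:
The component along e2 flips sign, others stay.
a = (-2, 6, 1)
a' = (-2, -6, 1)
a' = -2*e1 - 6*e2 + 1*e3


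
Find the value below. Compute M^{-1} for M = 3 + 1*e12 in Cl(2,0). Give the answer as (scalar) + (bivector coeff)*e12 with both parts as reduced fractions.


M = 3 + 1*e12, where e12^2 = -1.
Since M commutes with its reverse ~M = a - b*e12, M * ~M = a^2 - b^2*e12^2 = a^2 + b^2.
So M^{-1} = ~M / (a^2 + b^2) = (a - b*e12)/(a^2 + b^2).
a^2 + b^2 = 9 + 1 = 10
Scalar part = 3/10 = 3/10
Bivector coeff = -1/10 = -1/10
M^{-1} = 3/10 - 1/10*e12


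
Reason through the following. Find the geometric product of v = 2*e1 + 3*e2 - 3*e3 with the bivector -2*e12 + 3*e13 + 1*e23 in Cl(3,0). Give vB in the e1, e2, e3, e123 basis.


vB has grade-1 (vector) and grade-3 (trivector) parts: vB = (v _| B) + (v ^ B).
Vector part <vB>_1:
  e1: -v2*b12 - v3*b13 = -(3)*(-2) - (-3)*(3) = 15
  e2: v1*b12 - v3*b23 = (2)*(-2) - (-3)*(1) = -1
  e3: v1*b13 + v2*b23 = (2)*(3) + (3)*(1) = 9
Trivector part <vB>_3:
  e123: v1*b23 - v2*b13 + v3*b12 = (2)*(1) - (3)*(3) + (-3)*(-2) = -1
vB = 15*e1 - 1*e2 + 9*e3 - 1*e123


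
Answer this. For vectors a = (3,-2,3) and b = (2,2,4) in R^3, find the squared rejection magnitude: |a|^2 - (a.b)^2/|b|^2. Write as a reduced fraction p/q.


|a|^2 = 3^2 + (-2)^2 + 3^2 = 22
|b|^2 = 2^2 + 2^2 + 4^2 = 24
a . b = 3*2 + (-2)*2 + 3*4 = 14
(a.b)^2 = 14^2 = 196
|rej|^2 = 22 - 196/24
= (528 - 196)/24
= 332/24
In lowest terms: 83/6


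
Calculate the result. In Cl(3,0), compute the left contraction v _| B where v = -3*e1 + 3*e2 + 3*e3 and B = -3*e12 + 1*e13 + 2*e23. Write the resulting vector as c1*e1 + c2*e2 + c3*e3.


Left contraction v _| B = <vB>_1 (grade-1 part of the geometric product vB).
Using e1_|e12 = e2, e2_|e12 = -e1, e1_|e13 = e3, e3_|e13 = -e1, e2_|e23 = e3, e3_|e23 = -e2:
e1 coeff: -v2*b12 - v3*b13 = -(3)*(-3) - (3)*(1) = 6
e2 coeff: v1*b12 - v3*b23 = (-3)*(-3) - (3)*(2) = 3
e3 coeff: v1*b13 + v2*b23 = (-3)*(1) + (3)*(2) = 3
v _| B = 6*e1 + 3*e2 + 3*e3


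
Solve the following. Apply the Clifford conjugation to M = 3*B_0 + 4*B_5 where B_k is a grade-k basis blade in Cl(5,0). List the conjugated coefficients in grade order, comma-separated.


Clifford conjugate sign for grade k: (-1)^(k(k+1)/2)
Grade 0: (-1)^(0*1/2) = (-1)^0 = 1, coeff 3 -> 3
Grade 5: (-1)^(5*6/2) = (-1)^15 = -1, coeff 4 -> -4
Conjugated coefficients: 3, -4


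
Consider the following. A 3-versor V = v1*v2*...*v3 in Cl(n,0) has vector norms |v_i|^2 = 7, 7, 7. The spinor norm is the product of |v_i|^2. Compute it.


Spinor norm N(V) = |v1|^2 * |v2|^2 * ... * |v3|^2
= 7 * 7 * 7
Running product: 7, 49, 343
N(V) = 343


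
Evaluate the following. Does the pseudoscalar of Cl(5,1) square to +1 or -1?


The pseudoscalar I = e1...e_n (product of all n generators) of Cl(p,q) satisfies I^2 = (-1)^(q + n(n-1)/2).
p = 5, q = 1, n = p + q = 6
n(n-1)/2 = 6 * 5 / 2 = 15
Exponent = q + n(n-1)/2 = 1 + 15 = 16
I^2 = (-1)^16 = +1


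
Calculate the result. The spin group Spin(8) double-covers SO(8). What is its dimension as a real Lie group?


Spin(n) double-covers SO(n); both have Lie algebra so(n) of dimension n(n-1)/2.
n = 8
n(n-1) = 8 * 7 = 56
dim Spin(8) = 56/2 = 28


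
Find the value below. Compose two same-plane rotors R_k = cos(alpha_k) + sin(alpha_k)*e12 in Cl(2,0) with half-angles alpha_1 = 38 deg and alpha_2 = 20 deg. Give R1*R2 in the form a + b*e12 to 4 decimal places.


Same-plane rotors commute and their half-angles add:
R1*R2 = cos(a1 + a2) + sin(a1 + a2)*e12.
a1 + a2 = 38 + 20 = 58 deg
cos(58 deg) = 0.5299
sin(58 deg) = 0.8480
R1*R2 = 0.5299 + 0.8480*e12


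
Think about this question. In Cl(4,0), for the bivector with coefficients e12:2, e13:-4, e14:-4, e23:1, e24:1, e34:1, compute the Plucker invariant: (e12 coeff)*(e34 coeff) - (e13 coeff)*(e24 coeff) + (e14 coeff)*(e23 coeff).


Plucker relation: af - be + cd
a*f = 2*1 = 2
b*e = (-4)*1 = -4
c*d = (-4)*1 = -4
af - be + cd = 2 - (-4) + (-4)
= 2


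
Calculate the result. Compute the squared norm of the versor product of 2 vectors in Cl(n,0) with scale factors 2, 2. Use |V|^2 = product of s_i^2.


Each vector v_i has |v_i|^2 = s_i^2
Squared scales: 2^2 = 4, 2^2 = 4
|V|^2 = 4 * 4
= 16


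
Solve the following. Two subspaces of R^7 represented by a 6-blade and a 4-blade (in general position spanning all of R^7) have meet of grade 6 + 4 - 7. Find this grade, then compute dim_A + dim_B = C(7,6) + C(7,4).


Meet grade = grade(A) + grade(B) - n
= 6 + 4 - 7 = 3
C(7,6) = 7
C(7,4) = 35
dim_A + dim_B = 7 + 35 = 42


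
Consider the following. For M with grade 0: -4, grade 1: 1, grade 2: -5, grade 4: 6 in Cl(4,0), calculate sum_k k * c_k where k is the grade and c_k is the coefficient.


Grade-weighted sum = sum of grade_k * coefficient_k
0*(-4) = 0
1*1 = 1
2*(-5) = -10
4*6 = 24
Total = 0 + 1 + (-10) + 24 = 15


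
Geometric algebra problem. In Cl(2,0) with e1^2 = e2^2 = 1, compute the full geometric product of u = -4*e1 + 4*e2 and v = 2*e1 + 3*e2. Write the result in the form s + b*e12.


Expand: (-4*e1 + 4*e2)(2*e1 + 3*e2)
= (-4)*2*e1e1 + (-4)*3*e1e2 + 4*2*e2e1 + 4*3*e2e2
Using e1^2 = e2^2 = 1, e2e1 = -e1e2:
Scalar part s = (-4)*2 + 4*3 = -8 + 12 = 4
Bivector part b = (-4)*3 - 4*2 = -12 - 8 = -20
uv = 4 - 20*e12


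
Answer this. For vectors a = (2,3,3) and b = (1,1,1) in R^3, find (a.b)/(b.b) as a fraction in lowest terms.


Projection coefficient = (a . b) / (b . b)
a . b = 2*1 + 3*1 + 3*1
= 2 + 3 + 3 = 8
b . b = 1^2 + 1^2 + 1^2
= 1 + 1 + 1 = 3
Coefficient = 8/3
In lowest terms: 8/3


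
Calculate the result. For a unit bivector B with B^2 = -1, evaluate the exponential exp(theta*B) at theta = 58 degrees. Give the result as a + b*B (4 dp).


For a unit bivector B with B^2 = -1, the exponential series gives
e^(theta*B) = cos(theta) + sin(theta)*B (the GA analogue of Euler's formula).
theta = 58 degrees = 1.012291 rad
cos(58 deg) = 0.5299
sin(58 deg) = 0.8480
exp(theta*B) = 0.5299 + 0.8480*B
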